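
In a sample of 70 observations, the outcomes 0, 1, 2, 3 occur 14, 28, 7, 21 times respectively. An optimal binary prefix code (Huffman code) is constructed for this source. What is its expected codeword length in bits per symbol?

1.9 bits/symbol

Probabilities are the counts divided by 70.
Repeatedly combine the two least-probable nodes; the expected code length is the sum of the merged weights.
merge 1/10 + 1/5 → 3/10
merge 3/10 + 3/10 → 3/5
merge 2/5 + 3/5 → 1
L = 3/10 + 3/5 + 1 = 19/10 = 1.9 bits/symbol.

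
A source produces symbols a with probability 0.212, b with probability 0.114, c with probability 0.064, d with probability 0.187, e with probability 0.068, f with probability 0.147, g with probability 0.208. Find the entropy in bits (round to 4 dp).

H = −Σ pᵢ log₂ pᵢ.
−0.212·log₂(0.212) = 0.4744
−0.114·log₂(0.114) = 0.3571
−0.064·log₂(0.064) = 0.2538
−0.187·log₂(0.187) = 0.4523
−0.068·log₂(0.068) = 0.2637
−0.147·log₂(0.147) = 0.4066
−0.208·log₂(0.208) = 0.4712
Sum ≈ 2.6793 → 2.6793 bits.

2.6793 bits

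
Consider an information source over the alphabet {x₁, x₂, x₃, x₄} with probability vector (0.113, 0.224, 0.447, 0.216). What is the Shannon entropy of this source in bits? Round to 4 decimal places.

1.8358 bits

H = −Σ pᵢ log₂ pᵢ.
−0.113·log₂(0.113) = 0.3555
−0.224·log₂(0.224) = 0.4835
−0.447·log₂(0.447) = 0.5193
−0.216·log₂(0.216) = 0.4776
Sum ≈ 1.8358 → 1.8358 bits.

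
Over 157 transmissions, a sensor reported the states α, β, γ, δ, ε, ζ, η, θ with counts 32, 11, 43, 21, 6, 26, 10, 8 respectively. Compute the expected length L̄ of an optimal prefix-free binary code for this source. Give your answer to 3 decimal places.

2.745 bits/symbol

Probabilities are the counts divided by 157.
Repeatedly combine the two least-probable nodes; the expected code length is the sum of the merged weights.
merge 6/157 + 8/157 → 14/157
merge 10/157 + 11/157 → 21/157
merge 14/157 + 21/157 → 35/157
merge 21/157 + 26/157 → 47/157
merge 32/157 + 35/157 → 67/157
merge 43/157 + 47/157 → 90/157
merge 67/157 + 90/157 → 1
L = 14/157 + 21/157 + 35/157 + 47/157 + 67/157 + 90/157 + 1 = 431/157 ≈ 2.745 bits/symbol.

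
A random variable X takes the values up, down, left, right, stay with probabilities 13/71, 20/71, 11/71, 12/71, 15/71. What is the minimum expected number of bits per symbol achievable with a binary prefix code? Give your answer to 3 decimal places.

2.324 bits/symbol

Repeatedly combine the two least-probable nodes; the expected code length is the sum of the merged weights.
merge 11/71 + 12/71 → 23/71
merge 13/71 + 15/71 → 28/71
merge 20/71 + 23/71 → 43/71
merge 28/71 + 43/71 → 1
L = 23/71 + 28/71 + 43/71 + 1 = 165/71 ≈ 2.324 bits/symbol.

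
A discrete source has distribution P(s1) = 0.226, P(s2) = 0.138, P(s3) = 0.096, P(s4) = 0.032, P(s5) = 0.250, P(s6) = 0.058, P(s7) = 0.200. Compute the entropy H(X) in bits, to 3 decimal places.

2.565 bits

H = −Σ pᵢ log₂ pᵢ.
−0.226·log₂(0.226) = 0.4849
−0.138·log₂(0.138) = 0.3943
−0.096·log₂(0.096) = 0.3246
−0.032·log₂(0.032) = 0.1589
−0.250·log₂(0.250) = 0.5000
−0.058·log₂(0.058) = 0.2383
−0.200·log₂(0.200) = 0.4644
Sum ≈ 2.5653 → 2.565 bits.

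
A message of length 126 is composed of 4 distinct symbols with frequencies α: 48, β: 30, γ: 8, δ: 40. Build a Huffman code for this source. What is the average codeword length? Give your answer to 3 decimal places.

1.921 bits/symbol

Probabilities are the counts divided by 126.
Repeatedly combine the two least-probable nodes; the expected code length is the sum of the merged weights.
merge 4/63 + 5/21 → 19/63
merge 19/63 + 20/63 → 13/21
merge 8/21 + 13/21 → 1
L = 19/63 + 13/21 + 1 = 121/63 ≈ 1.921 bits/symbol.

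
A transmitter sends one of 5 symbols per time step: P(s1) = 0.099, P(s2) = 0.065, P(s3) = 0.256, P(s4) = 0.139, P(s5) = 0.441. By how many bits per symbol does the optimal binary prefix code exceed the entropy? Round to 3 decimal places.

Entropy H = −Σ p log₂ p ≈ 2.0065 bits.
Huffman merges: 13/200+99/1000→41/250; 139/1000+41/250→303/1000; 32/125+303/1000→559/1000; 441/1000+559/1000→1. L = 1013/500 ≈ 2.0260.
L − H = 2.0260 − 2.0065 = 0.020 bits.

0.020 bits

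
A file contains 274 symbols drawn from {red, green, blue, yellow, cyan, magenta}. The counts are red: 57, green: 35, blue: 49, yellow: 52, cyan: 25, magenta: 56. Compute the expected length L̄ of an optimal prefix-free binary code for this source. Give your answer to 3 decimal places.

2.588 bits/symbol

Probabilities are the counts divided by 274.
Repeatedly combine the two least-probable nodes; the expected code length is the sum of the merged weights.
merge 25/274 + 35/274 → 30/137
merge 49/274 + 26/137 → 101/274
merge 28/137 + 57/274 → 113/274
merge 30/137 + 101/274 → 161/274
merge 113/274 + 161/274 → 1
L = 30/137 + 101/274 + 113/274 + 161/274 + 1 = 709/274 ≈ 2.588 bits/symbol.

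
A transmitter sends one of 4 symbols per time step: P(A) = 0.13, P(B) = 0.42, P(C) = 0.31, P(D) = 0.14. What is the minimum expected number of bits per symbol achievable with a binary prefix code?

Repeatedly combine the two least-probable nodes; the expected code length is the sum of the merged weights.
merge 13/100 + 7/50 → 27/100
merge 27/100 + 31/100 → 29/50
merge 21/50 + 29/50 → 1
L = 27/100 + 29/50 + 1 = 37/20 = 1.85 bits/symbol.

1.85 bits/symbol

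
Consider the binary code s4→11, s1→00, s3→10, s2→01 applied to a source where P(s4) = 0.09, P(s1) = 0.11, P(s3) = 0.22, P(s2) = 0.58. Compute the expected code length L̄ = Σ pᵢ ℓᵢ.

L̄ = Σ pᵢ·ℓᵢ = 0.09·2 + 0.11·2 + 0.22·2 + 0.58·2 = 2 bits/symbol.

2 bits/symbol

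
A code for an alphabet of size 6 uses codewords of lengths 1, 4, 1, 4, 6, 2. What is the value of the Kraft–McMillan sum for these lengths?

1.390625

With common denominator 2^6 = 64: Σ 2^(−ℓᵢ) = 32/64 + 4/64 + 32/64 + 4/64 + 1/64 + 16/64 = 89/64 = 1.390625.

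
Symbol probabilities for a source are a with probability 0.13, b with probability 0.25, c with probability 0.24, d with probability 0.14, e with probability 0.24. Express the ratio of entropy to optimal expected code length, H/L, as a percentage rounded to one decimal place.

Entropy H = −Σ p log₂ p ≈ 2.2680 bits.
Huffman merges: 13/100+7/50→27/100; 6/25+6/25→12/25; 1/4+27/100→13/25; 12/25+13/25→1. L = 227/100 ≈ 2.2700.
Efficiency = H/L = 2.2680/2.2700 = 99.9%.

99.9%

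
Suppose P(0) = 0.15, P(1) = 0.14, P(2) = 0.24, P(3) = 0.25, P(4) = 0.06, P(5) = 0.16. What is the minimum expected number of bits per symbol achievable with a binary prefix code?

Repeatedly combine the two least-probable nodes; the expected code length is the sum of the merged weights.
merge 3/50 + 7/50 → 1/5
merge 3/20 + 4/25 → 31/100
merge 1/5 + 6/25 → 11/25
merge 1/4 + 31/100 → 14/25
merge 11/25 + 14/25 → 1
L = 1/5 + 31/100 + 11/25 + 14/25 + 1 = 251/100 = 2.51 bits/symbol.

2.51 bits/symbol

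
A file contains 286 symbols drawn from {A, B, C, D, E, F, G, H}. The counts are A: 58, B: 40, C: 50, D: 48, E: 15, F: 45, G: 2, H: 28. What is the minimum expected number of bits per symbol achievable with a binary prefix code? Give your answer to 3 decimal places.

2.839 bits/symbol

Probabilities are the counts divided by 286.
Repeatedly combine the two least-probable nodes; the expected code length is the sum of the merged weights.
merge 1/143 + 15/286 → 17/286
merge 17/286 + 14/143 → 45/286
merge 20/143 + 45/286 → 85/286
merge 45/286 + 24/143 → 93/286
merge 25/143 + 29/143 → 54/143
merge 85/286 + 93/286 → 89/143
merge 54/143 + 89/143 → 1
L = 17/286 + 45/286 + 85/286 + 93/286 + 54/143 + 89/143 + 1 = 406/143 ≈ 2.839 bits/symbol.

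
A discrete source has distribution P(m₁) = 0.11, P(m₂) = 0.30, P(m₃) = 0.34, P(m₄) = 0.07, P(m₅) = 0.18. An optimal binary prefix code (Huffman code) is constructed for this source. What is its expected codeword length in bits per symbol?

Repeatedly combine the two least-probable nodes; the expected code length is the sum of the merged weights.
merge 7/100 + 11/100 → 9/50
merge 9/50 + 9/50 → 9/25
merge 3/10 + 17/50 → 16/25
merge 9/25 + 16/25 → 1
L = 9/50 + 9/25 + 16/25 + 1 = 109/50 = 2.18 bits/symbol.

2.18 bits/symbol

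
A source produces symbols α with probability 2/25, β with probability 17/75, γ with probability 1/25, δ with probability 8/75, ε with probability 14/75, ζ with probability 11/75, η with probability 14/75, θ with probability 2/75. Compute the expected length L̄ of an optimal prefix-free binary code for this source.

Repeatedly combine the two least-probable nodes; the expected code length is the sum of the merged weights.
merge 2/75 + 1/25 → 1/15
merge 1/15 + 2/25 → 11/75
merge 8/75 + 11/75 → 19/75
merge 11/75 + 14/75 → 1/3
merge 14/75 + 17/75 → 31/75
merge 19/75 + 1/3 → 44/75
merge 31/75 + 44/75 → 1
L = 1/15 + 11/75 + 19/75 + 1/3 + 31/75 + 44/75 + 1 = 14/5 = 2.8 bits/symbol.

2.8 bits/symbol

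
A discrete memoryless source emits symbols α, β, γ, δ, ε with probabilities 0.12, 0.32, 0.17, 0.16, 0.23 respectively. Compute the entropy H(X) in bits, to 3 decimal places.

H = −Σ pᵢ log₂ pᵢ.
−0.12·log₂(0.12) = 0.3671
−0.32·log₂(0.32) = 0.5260
−0.17·log₂(0.17) = 0.4346
−0.16·log₂(0.16) = 0.4230
−0.23·log₂(0.23) = 0.4877
Sum ≈ 2.2384 → 2.238 bits.

2.238 bits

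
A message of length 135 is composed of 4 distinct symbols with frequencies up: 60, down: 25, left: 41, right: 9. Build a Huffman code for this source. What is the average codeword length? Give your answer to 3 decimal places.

1.807 bits/symbol

Probabilities are the counts divided by 135.
Repeatedly combine the two least-probable nodes; the expected code length is the sum of the merged weights.
merge 1/15 + 5/27 → 34/135
merge 34/135 + 41/135 → 5/9
merge 4/9 + 5/9 → 1
L = 34/135 + 5/9 + 1 = 244/135 ≈ 1.807 bits/symbol.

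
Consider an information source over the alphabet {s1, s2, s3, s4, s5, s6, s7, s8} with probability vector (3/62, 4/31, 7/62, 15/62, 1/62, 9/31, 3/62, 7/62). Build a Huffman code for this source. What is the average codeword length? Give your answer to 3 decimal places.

2.645 bits/symbol

Repeatedly combine the two least-probable nodes; the expected code length is the sum of the merged weights.
merge 1/62 + 3/62 → 2/31
merge 3/62 + 2/31 → 7/62
merge 7/62 + 7/62 → 7/31
merge 7/62 + 4/31 → 15/62
merge 7/31 + 15/62 → 29/62
merge 15/62 + 9/31 → 33/62
merge 29/62 + 33/62 → 1
L = 2/31 + 7/62 + 7/31 + 15/62 + 29/62 + 33/62 + 1 = 82/31 ≈ 2.645 bits/symbol.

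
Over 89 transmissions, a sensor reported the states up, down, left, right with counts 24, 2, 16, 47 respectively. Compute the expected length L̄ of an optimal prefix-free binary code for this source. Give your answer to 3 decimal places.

1.674 bits/symbol

Probabilities are the counts divided by 89.
Repeatedly combine the two least-probable nodes; the expected code length is the sum of the merged weights.
merge 2/89 + 16/89 → 18/89
merge 18/89 + 24/89 → 42/89
merge 42/89 + 47/89 → 1
L = 18/89 + 42/89 + 1 = 149/89 ≈ 1.674 bits/symbol.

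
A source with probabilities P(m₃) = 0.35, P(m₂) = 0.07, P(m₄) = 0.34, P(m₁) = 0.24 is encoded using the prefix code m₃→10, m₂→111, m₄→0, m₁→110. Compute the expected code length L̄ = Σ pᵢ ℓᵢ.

1.97 bits/symbol

L̄ = Σ pᵢ·ℓᵢ = 0.35·2 + 0.07·3 + 0.34·1 + 0.24·3 = 1.97 bits/symbol.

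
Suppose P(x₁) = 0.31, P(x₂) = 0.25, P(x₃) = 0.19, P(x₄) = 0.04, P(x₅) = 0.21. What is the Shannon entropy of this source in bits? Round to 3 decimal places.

2.138 bits

H = −Σ pᵢ log₂ pᵢ.
−0.31·log₂(0.31) = 0.5238
−0.25·log₂(0.25) = 0.5000
−0.19·log₂(0.19) = 0.4552
−0.04·log₂(0.04) = 0.1858
−0.21·log₂(0.21) = 0.4728
Sum ≈ 2.1376 → 2.138 bits.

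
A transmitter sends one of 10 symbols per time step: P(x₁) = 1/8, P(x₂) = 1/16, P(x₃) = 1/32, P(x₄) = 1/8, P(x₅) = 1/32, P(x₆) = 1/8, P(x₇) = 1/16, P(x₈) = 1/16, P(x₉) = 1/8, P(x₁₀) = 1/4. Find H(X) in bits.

3.0625 bits

Each probability is a power of 1/2, so log₂(1/p) is an integer.
H = Σ p·log₂(1/p) = 1/8·3 + 1/16·4 + 1/32·5 + 1/8·3 + 1/32·5 + 1/8·3 + 1/16·4 + 1/16·4 + 1/8·3 + 1/4·2 = 3.0625 bits.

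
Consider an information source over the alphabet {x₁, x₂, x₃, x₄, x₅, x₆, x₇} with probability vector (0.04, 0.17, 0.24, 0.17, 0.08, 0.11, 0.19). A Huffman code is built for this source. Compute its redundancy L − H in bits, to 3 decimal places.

0.044 bits

Entropy H = −Σ p log₂ p ≈ 2.6461 bits.
Huffman merges: 1/25+2/25→3/25; 11/100+3/25→23/100; 17/100+17/100→17/50; 19/100+23/100→21/50; 6/25+17/50→29/50; 21/50+29/50→1. L = 269/100 ≈ 2.6900.
L − H = 2.6900 − 2.6461 = 0.044 bits.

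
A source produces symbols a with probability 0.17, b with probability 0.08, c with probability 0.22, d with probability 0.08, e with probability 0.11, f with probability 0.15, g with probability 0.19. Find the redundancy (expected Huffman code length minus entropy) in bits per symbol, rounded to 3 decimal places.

0.036 bits

Entropy H = −Σ p log₂ p ≈ 2.7142 bits.
Huffman merges: 2/25+2/25→4/25; 11/100+3/20→13/50; 4/25+17/100→33/100; 19/100+11/50→41/100; 13/50+33/100→59/100; 41/100+59/100→1. L = 11/4 ≈ 2.7500.
L − H = 2.7500 − 2.7142 = 0.036 bits.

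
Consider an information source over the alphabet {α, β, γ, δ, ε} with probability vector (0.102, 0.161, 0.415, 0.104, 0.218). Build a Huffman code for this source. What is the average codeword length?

Repeatedly combine the two least-probable nodes; the expected code length is the sum of the merged weights.
merge 51/500 + 13/125 → 103/500
merge 161/1000 + 103/500 → 367/1000
merge 109/500 + 367/1000 → 117/200
merge 83/200 + 117/200 → 1
L = 103/500 + 367/1000 + 117/200 + 1 = 1079/500 = 2.158 bits/symbol.

2.158 bits/symbol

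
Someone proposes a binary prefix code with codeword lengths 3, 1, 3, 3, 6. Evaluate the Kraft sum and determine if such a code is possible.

With common denominator 2^6 = 64: Σ 2^(−ℓᵢ) = 8/64 + 32/64 + 8/64 + 8/64 + 1/64 = 57/64 = 0.890625.
Kraft's inequality requires Σ ≤ 1; here Σ = 0.890625 ≤ 1, so such a prefix code exists.

0.890625; yes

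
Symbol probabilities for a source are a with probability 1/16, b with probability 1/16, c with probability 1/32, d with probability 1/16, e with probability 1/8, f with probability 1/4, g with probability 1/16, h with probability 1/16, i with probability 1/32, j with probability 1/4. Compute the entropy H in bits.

2.9375 bits

Each probability is a power of 1/2, so log₂(1/p) is an integer.
H = Σ p·log₂(1/p) = 1/16·4 + 1/16·4 + 1/32·5 + 1/16·4 + 1/8·3 + 1/4·2 + 1/16·4 + 1/16·4 + 1/32·5 + 1/4·2 = 2.9375 bits.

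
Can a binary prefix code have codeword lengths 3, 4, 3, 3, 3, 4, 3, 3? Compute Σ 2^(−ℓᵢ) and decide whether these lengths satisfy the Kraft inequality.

With common denominator 2^4 = 16: Σ 2^(−ℓᵢ) = 2/16 + 1/16 + 2/16 + 2/16 + 2/16 + 1/16 + 2/16 + 2/16 = 14/16 = 0.875.
Kraft's inequality requires Σ ≤ 1; here Σ = 0.875 ≤ 1, so such a prefix code exists.

0.875; yes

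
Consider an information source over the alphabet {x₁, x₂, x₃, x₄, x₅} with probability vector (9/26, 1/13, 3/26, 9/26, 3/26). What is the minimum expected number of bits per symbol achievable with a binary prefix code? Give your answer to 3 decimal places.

Repeatedly combine the two least-probable nodes; the expected code length is the sum of the merged weights.
merge 1/13 + 3/26 → 5/26
merge 3/26 + 5/26 → 4/13
merge 4/13 + 9/26 → 17/26
merge 9/26 + 17/26 → 1
L = 5/26 + 4/13 + 17/26 + 1 = 28/13 ≈ 2.154 bits/symbol.

2.154 bits/symbol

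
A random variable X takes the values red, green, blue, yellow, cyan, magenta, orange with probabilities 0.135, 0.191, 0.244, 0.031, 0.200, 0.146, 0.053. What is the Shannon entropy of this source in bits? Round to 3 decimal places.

H = −Σ pᵢ log₂ pᵢ.
−0.135·log₂(0.135) = 0.3900
−0.191·log₂(0.191) = 0.4562
−0.244·log₂(0.244) = 0.4966
−0.031·log₂(0.031) = 0.1554
−0.200·log₂(0.200) = 0.4644
−0.146·log₂(0.146) = 0.4053
−0.053·log₂(0.053) = 0.2246
Sum ≈ 2.5924 → 2.592 bits.

2.592 bits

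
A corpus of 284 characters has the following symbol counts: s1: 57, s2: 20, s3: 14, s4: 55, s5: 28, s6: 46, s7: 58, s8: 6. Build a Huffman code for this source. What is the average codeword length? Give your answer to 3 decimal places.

Probabilities are the counts divided by 284.
Repeatedly combine the two least-probable nodes; the expected code length is the sum of the merged weights.
merge 3/142 + 7/142 → 5/71
merge 5/71 + 5/71 → 10/71
merge 7/71 + 10/71 → 17/71
merge 23/142 + 55/284 → 101/284
merge 57/284 + 29/142 → 115/284
merge 17/71 + 101/284 → 169/284
merge 115/284 + 169/284 → 1
L = 5/71 + 10/71 + 17/71 + 101/284 + 115/284 + 169/284 + 1 = 797/284 ≈ 2.806 bits/symbol.

2.806 bits/symbol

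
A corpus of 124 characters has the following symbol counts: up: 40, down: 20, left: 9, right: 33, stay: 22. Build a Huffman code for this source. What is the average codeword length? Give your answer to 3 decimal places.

2.234 bits/symbol

Probabilities are the counts divided by 124.
Repeatedly combine the two least-probable nodes; the expected code length is the sum of the merged weights.
merge 9/124 + 5/31 → 29/124
merge 11/62 + 29/124 → 51/124
merge 33/124 + 10/31 → 73/124
merge 51/124 + 73/124 → 1
L = 29/124 + 51/124 + 73/124 + 1 = 277/124 ≈ 2.234 bits/symbol.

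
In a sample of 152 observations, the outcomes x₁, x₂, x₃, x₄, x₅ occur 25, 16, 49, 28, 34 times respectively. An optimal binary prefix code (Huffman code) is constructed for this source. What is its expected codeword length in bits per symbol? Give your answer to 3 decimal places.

Probabilities are the counts divided by 152.
Repeatedly combine the two least-probable nodes; the expected code length is the sum of the merged weights.
merge 2/19 + 25/152 → 41/152
merge 7/38 + 17/76 → 31/76
merge 41/152 + 49/152 → 45/76
merge 31/76 + 45/76 → 1
L = 41/152 + 31/76 + 45/76 + 1 = 345/152 ≈ 2.270 bits/symbol.

2.270 bits/symbol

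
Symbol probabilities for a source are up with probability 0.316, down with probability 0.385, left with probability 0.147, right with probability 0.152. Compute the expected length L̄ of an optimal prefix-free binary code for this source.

Repeatedly combine the two least-probable nodes; the expected code length is the sum of the merged weights.
merge 147/1000 + 19/125 → 299/1000
merge 299/1000 + 79/250 → 123/200
merge 77/200 + 123/200 → 1
L = 299/1000 + 123/200 + 1 = 957/500 = 1.914 bits/symbol.

1.914 bits/symbol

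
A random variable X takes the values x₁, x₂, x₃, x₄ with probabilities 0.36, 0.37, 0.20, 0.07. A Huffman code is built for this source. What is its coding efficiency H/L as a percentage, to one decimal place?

Entropy H = −Σ p log₂ p ≈ 1.7943 bits.
Huffman merges: 7/100+1/5→27/100; 27/100+9/25→63/100; 37/100+63/100→1. L = 19/10 ≈ 1.9000.
Efficiency = H/L = 1.7943/1.9000 = 94.4%.

94.4%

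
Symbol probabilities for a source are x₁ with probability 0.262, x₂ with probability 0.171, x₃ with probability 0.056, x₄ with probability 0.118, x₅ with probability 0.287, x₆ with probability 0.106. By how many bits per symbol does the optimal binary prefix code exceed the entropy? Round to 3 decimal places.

Entropy H = −Σ p log₂ p ≈ 2.3987 bits.
Huffman merges: 7/125+53/500→81/500; 59/500+81/500→7/25; 171/1000+131/500→433/1000; 7/25+287/1000→567/1000; 433/1000+567/1000→1. L = 1221/500 ≈ 2.4420.
L − H = 2.4420 − 2.3987 = 0.043 bits.

0.043 bits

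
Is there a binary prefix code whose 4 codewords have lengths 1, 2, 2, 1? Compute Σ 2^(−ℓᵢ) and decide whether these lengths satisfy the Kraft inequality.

With common denominator 2^2 = 4: Σ 2^(−ℓᵢ) = 2/4 + 1/4 + 1/4 + 2/4 = 6/4 = 1.5.
Kraft's inequality requires Σ ≤ 1; here Σ = 1.5 > 1, so no such prefix code exists.

1.5; no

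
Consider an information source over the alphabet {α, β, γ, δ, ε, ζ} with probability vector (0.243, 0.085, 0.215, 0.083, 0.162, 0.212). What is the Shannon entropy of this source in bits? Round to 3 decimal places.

2.473 bits

H = −Σ pᵢ log₂ pᵢ.
−0.243·log₂(0.243) = 0.4960
−0.085·log₂(0.085) = 0.3023
−0.215·log₂(0.215) = 0.4768
−0.083·log₂(0.083) = 0.2980
−0.162·log₂(0.162) = 0.4254
−0.212·log₂(0.212) = 0.4744
Sum ≈ 2.4729 → 2.473 bits.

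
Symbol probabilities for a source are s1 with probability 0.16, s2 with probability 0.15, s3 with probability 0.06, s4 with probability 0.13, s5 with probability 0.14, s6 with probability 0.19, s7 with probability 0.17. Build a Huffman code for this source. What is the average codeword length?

2.81 bits/symbol

Repeatedly combine the two least-probable nodes; the expected code length is the sum of the merged weights.
merge 3/50 + 13/100 → 19/100
merge 7/50 + 3/20 → 29/100
merge 4/25 + 17/100 → 33/100
merge 19/100 + 19/100 → 19/50
merge 29/100 + 33/100 → 31/50
merge 19/50 + 31/50 → 1
L = 19/100 + 29/100 + 33/100 + 19/50 + 31/50 + 1 = 281/100 = 2.81 bits/symbol.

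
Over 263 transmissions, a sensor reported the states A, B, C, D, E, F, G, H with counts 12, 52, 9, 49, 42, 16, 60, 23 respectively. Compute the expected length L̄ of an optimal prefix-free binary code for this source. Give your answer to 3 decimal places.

2.795 bits/symbol

Probabilities are the counts divided by 263.
Repeatedly combine the two least-probable nodes; the expected code length is the sum of the merged weights.
merge 9/263 + 12/263 → 21/263
merge 16/263 + 21/263 → 37/263
merge 23/263 + 37/263 → 60/263
merge 42/263 + 49/263 → 91/263
merge 52/263 + 60/263 → 112/263
merge 60/263 + 91/263 → 151/263
merge 112/263 + 151/263 → 1
L = 21/263 + 37/263 + 60/263 + 91/263 + 112/263 + 151/263 + 1 = 735/263 ≈ 2.795 bits/symbol.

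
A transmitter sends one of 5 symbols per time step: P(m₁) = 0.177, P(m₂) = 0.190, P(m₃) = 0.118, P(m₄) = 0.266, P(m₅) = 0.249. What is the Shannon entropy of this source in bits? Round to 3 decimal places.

2.269 bits

H = −Σ pᵢ log₂ pᵢ.
−0.177·log₂(0.177) = 0.4422
−0.190·log₂(0.190) = 0.4552
−0.118·log₂(0.118) = 0.3638
−0.266·log₂(0.266) = 0.5082
−0.249·log₂(0.249) = 0.4994
Sum ≈ 2.2688 → 2.269 bits.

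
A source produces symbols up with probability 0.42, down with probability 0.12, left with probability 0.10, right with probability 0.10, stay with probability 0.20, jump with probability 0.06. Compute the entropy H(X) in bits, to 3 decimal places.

2.265 bits

H = −Σ pᵢ log₂ pᵢ.
−0.42·log₂(0.42) = 0.5256
−0.12·log₂(0.12) = 0.3671
−0.10·log₂(0.10) = 0.3322
−0.10·log₂(0.10) = 0.3322
−0.20·log₂(0.20) = 0.4644
−0.06·log₂(0.06) = 0.2435
Sum ≈ 2.2650 → 2.265 bits.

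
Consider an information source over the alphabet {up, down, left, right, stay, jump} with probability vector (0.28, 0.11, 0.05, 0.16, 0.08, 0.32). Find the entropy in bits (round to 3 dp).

2.321 bits

H = −Σ pᵢ log₂ pᵢ.
−0.28·log₂(0.28) = 0.5142
−0.11·log₂(0.11) = 0.3503
−0.05·log₂(0.05) = 0.2161
−0.16·log₂(0.16) = 0.4230
−0.08·log₂(0.08) = 0.2915
−0.32·log₂(0.32) = 0.5260
Sum ≈ 2.3212 → 2.321 bits.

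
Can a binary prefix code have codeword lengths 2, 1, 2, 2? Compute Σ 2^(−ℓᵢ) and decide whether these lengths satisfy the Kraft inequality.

With common denominator 2^2 = 4: Σ 2^(−ℓᵢ) = 1/4 + 2/4 + 1/4 + 1/4 = 5/4 = 1.25.
Kraft's inequality requires Σ ≤ 1; here Σ = 1.25 > 1, so no such prefix code exists.

1.25; no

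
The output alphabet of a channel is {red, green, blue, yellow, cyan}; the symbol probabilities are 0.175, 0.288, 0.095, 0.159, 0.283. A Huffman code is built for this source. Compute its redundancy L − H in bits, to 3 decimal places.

0.037 bits

Entropy H = −Σ p log₂ p ≈ 2.2171 bits.
Huffman merges: 19/200+159/1000→127/500; 7/40+127/500→429/1000; 283/1000+36/125→571/1000; 429/1000+571/1000→1. L = 1127/500 ≈ 2.2540.
L − H = 2.2540 − 2.2171 = 0.037 bits.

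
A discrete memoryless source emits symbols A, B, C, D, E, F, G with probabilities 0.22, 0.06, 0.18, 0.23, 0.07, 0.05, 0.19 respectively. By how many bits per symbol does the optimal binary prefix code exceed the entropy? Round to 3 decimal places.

0.053 bits

Entropy H = −Σ p log₂ p ≈ 2.5970 bits.
Huffman merges: 1/20+3/50→11/100; 7/100+11/100→9/50; 9/50+9/50→9/25; 19/100+11/50→41/100; 23/100+9/25→59/100; 41/100+59/100→1. L = 53/20 ≈ 2.6500.
L − H = 2.6500 − 2.5970 = 0.053 bits.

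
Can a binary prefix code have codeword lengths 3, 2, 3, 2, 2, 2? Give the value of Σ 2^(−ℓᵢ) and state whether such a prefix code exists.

1.25; no

With common denominator 2^3 = 8: Σ 2^(−ℓᵢ) = 1/8 + 2/8 + 1/8 + 2/8 + 2/8 + 2/8 = 10/8 = 1.25.
Kraft's inequality requires Σ ≤ 1; here Σ = 1.25 > 1, so no such prefix code exists.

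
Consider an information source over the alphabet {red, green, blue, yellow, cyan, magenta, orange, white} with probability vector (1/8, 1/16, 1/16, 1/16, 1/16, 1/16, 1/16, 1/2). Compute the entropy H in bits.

Each probability is a power of 1/2, so log₂(1/p) is an integer.
H = Σ p·log₂(1/p) = 1/8·3 + 1/16·4 + 1/16·4 + 1/16·4 + 1/16·4 + 1/16·4 + 1/16·4 + 1/2·1 = 2.375 bits.

2.375 bits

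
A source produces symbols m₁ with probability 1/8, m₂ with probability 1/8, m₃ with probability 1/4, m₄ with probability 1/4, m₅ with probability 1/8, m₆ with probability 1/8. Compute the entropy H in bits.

2.5 bits

Each probability is a power of 1/2, so log₂(1/p) is an integer.
H = Σ p·log₂(1/p) = 1/8·3 + 1/8·3 + 1/4·2 + 1/4·2 + 1/8·3 + 1/8·3 = 2.5 bits.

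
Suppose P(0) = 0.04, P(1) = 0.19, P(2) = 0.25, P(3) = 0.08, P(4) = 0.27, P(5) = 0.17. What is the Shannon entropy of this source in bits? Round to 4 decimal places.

2.3771 bits

H = −Σ pᵢ log₂ pᵢ.
−0.04·log₂(0.04) = 0.1858
−0.19·log₂(0.19) = 0.4552
−0.25·log₂(0.25) = 0.5000
−0.08·log₂(0.08) = 0.2915
−0.27·log₂(0.27) = 0.5100
−0.17·log₂(0.17) = 0.4346
Sum ≈ 2.3771 → 2.3771 bits.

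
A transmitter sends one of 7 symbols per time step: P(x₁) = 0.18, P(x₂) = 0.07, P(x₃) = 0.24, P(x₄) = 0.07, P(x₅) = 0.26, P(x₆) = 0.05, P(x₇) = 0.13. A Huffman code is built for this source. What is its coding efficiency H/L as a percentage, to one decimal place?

Entropy H = −Σ p log₂ p ≈ 2.5806 bits.
Huffman merges: 1/20+7/100→3/25; 7/100+3/25→19/100; 13/100+9/50→31/100; 19/100+6/25→43/100; 13/50+31/100→57/100; 43/100+57/100→1. L = 131/50 ≈ 2.6200.
Efficiency = H/L = 2.5806/2.6200 = 98.5%.

98.5%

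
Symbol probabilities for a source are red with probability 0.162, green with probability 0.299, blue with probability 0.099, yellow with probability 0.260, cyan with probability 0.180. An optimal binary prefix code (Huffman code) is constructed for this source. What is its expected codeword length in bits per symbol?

Repeatedly combine the two least-probable nodes; the expected code length is the sum of the merged weights.
merge 99/1000 + 81/500 → 261/1000
merge 9/50 + 13/50 → 11/25
merge 261/1000 + 299/1000 → 14/25
merge 11/25 + 14/25 → 1
L = 261/1000 + 11/25 + 14/25 + 1 = 2261/1000 = 2.261 bits/symbol.

2.261 bits/symbol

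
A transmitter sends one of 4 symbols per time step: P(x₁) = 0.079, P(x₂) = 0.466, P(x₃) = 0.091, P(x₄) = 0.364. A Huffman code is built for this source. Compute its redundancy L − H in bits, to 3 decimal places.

0.056 bits

Entropy H = −Σ p log₂ p ≈ 1.6480 bits.
Huffman merges: 79/1000+91/1000→17/100; 17/100+91/250→267/500; 233/500+267/500→1. L = 213/125 ≈ 1.7040.
L − H = 1.7040 − 1.6480 = 0.056 bits.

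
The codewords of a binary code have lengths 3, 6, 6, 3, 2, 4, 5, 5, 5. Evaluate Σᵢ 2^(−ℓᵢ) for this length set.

With common denominator 2^6 = 64: Σ 2^(−ℓᵢ) = 8/64 + 1/64 + 1/64 + 8/64 + 16/64 + 4/64 + 2/64 + 2/64 + 2/64 = 44/64 = 0.6875.

0.6875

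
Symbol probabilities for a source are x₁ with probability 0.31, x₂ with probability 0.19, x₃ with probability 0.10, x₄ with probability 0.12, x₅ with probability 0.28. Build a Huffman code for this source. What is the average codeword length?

2.22 bits/symbol

Repeatedly combine the two least-probable nodes; the expected code length is the sum of the merged weights.
merge 1/10 + 3/25 → 11/50
merge 19/100 + 11/50 → 41/100
merge 7/25 + 31/100 → 59/100
merge 41/100 + 59/100 → 1
L = 11/50 + 41/100 + 59/100 + 1 = 111/50 = 2.22 bits/symbol.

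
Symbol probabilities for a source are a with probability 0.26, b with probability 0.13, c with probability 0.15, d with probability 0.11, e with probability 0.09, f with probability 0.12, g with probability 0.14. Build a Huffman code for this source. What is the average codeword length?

Repeatedly combine the two least-probable nodes; the expected code length is the sum of the merged weights.
merge 9/100 + 11/100 → 1/5
merge 3/25 + 13/100 → 1/4
merge 7/50 + 3/20 → 29/100
merge 1/5 + 1/4 → 9/20
merge 13/50 + 29/100 → 11/20
merge 9/20 + 11/20 → 1
L = 1/5 + 1/4 + 29/100 + 9/20 + 11/20 + 1 = 137/50 = 2.74 bits/symbol.

2.74 bits/symbol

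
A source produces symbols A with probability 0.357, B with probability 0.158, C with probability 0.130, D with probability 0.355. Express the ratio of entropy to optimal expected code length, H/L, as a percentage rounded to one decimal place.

Entropy H = −Σ p log₂ p ≈ 1.8642 bits.
Huffman merges: 13/100+79/500→36/125; 36/125+71/200→643/1000; 357/1000+643/1000→1. L = 1931/1000 ≈ 1.9310.
Efficiency = H/L = 1.8642/1.9310 = 96.5%.

96.5%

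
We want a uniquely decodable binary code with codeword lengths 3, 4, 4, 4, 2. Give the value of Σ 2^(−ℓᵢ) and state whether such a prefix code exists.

With common denominator 2^4 = 16: Σ 2^(−ℓᵢ) = 2/16 + 1/16 + 1/16 + 1/16 + 4/16 = 9/16 = 0.5625.
Kraft's inequality requires Σ ≤ 1; here Σ = 0.5625 ≤ 1, so such a prefix code exists.

0.5625; yes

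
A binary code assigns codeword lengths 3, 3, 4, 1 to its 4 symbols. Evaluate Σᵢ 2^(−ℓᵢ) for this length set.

0.8125

With common denominator 2^4 = 16: Σ 2^(−ℓᵢ) = 2/16 + 2/16 + 1/16 + 8/16 = 13/16 = 0.8125.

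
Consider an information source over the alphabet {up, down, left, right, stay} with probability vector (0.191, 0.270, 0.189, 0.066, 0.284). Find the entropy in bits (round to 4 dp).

2.1950 bits

H = −Σ pᵢ log₂ pᵢ.
−0.191·log₂(0.191) = 0.4562
−0.270·log₂(0.270) = 0.5100
−0.189·log₂(0.189) = 0.4543
−0.066·log₂(0.066) = 0.2588
−0.284·log₂(0.284) = 0.5158
Sum ≈ 2.1950 → 2.1950 bits.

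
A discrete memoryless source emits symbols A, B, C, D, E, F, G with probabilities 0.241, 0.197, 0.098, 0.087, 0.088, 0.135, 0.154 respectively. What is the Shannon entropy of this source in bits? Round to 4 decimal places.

H = −Σ pᵢ log₂ pᵢ.
−0.241·log₂(0.241) = 0.4947
−0.197·log₂(0.197) = 0.4617
−0.098·log₂(0.098) = 0.3284
−0.087·log₂(0.087) = 0.3065
−0.088·log₂(0.088) = 0.3086
−0.135·log₂(0.135) = 0.3900
−0.154·log₂(0.154) = 0.4156
Sum ≈ 2.7056 → 2.7056 bits.

2.7056 bits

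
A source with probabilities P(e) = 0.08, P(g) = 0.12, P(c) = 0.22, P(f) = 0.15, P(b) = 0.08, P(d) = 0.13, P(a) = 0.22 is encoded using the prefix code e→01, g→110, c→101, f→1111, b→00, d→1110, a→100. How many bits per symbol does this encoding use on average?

3.12 bits/symbol

L̄ = Σ pᵢ·ℓᵢ = 0.08·2 + 0.12·3 + 0.22·3 + 0.15·4 + 0.08·2 + 0.13·4 + 0.22·3 = 3.12 bits/symbol.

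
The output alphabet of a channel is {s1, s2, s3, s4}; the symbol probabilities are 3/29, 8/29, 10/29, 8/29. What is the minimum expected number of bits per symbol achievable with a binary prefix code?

2 bits/symbol

Repeatedly combine the two least-probable nodes; the expected code length is the sum of the merged weights.
merge 3/29 + 8/29 → 11/29
merge 8/29 + 10/29 → 18/29
merge 11/29 + 18/29 → 1
L = 11/29 + 18/29 + 1 = 2 bits/symbol.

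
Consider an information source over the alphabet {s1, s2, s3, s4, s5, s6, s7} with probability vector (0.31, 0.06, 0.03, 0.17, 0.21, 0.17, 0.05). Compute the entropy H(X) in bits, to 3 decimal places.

H = −Σ pᵢ log₂ pᵢ.
−0.31·log₂(0.31) = 0.5238
−0.06·log₂(0.06) = 0.2435
−0.03·log₂(0.03) = 0.1518
−0.17·log₂(0.17) = 0.4346
−0.21·log₂(0.21) = 0.4728
−0.17·log₂(0.17) = 0.4346
−0.05·log₂(0.05) = 0.2161
Sum ≈ 2.4772 → 2.477 bits.

2.477 bits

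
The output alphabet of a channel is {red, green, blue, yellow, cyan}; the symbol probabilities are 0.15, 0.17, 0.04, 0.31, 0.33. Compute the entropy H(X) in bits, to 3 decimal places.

H = −Σ pᵢ log₂ pᵢ.
−0.15·log₂(0.15) = 0.4105
−0.17·log₂(0.17) = 0.4346
−0.04·log₂(0.04) = 0.1858
−0.31·log₂(0.31) = 0.5238
−0.33·log₂(0.33) = 0.5278
Sum ≈ 2.0825 → 2.083 bits.

2.083 bits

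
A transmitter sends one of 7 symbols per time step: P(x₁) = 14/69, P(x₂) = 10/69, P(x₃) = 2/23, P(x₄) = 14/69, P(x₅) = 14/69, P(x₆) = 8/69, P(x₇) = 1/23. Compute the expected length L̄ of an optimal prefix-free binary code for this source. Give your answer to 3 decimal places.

Repeatedly combine the two least-probable nodes; the expected code length is the sum of the merged weights.
merge 1/23 + 2/23 → 3/23
merge 8/69 + 3/23 → 17/69
merge 10/69 + 14/69 → 8/23
merge 14/69 + 14/69 → 28/69
merge 17/69 + 8/23 → 41/69
merge 28/69 + 41/69 → 1
L = 3/23 + 17/69 + 8/23 + 28/69 + 41/69 + 1 = 188/69 ≈ 2.725 bits/symbol.

2.725 bits/symbol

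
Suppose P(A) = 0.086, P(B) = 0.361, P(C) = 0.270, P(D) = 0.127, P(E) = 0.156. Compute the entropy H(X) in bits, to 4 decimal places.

H = −Σ pᵢ log₂ pᵢ.
−0.086·log₂(0.086) = 0.3044
−0.361·log₂(0.361) = 0.5306
−0.270·log₂(0.270) = 0.5100
−0.127·log₂(0.127) = 0.3781
−0.156·log₂(0.156) = 0.4181
Sum ≈ 2.1413 → 2.1413 bits.

2.1413 bits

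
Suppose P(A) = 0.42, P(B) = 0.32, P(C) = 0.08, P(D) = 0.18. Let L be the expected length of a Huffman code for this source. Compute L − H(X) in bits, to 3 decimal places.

Entropy H = −Σ p log₂ p ≈ 1.7885 bits.
Huffman merges: 2/25+9/50→13/50; 13/50+8/25→29/50; 21/50+29/50→1. L = 46/25 ≈ 1.8400.
L − H = 1.8400 − 1.7885 = 0.052 bits.

0.052 bits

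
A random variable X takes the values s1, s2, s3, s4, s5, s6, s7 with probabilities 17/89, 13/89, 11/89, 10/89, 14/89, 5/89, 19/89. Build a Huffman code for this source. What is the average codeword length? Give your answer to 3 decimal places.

2.764 bits/symbol

Repeatedly combine the two least-probable nodes; the expected code length is the sum of the merged weights.
merge 5/89 + 10/89 → 15/89
merge 11/89 + 13/89 → 24/89
merge 14/89 + 15/89 → 29/89
merge 17/89 + 19/89 → 36/89
merge 24/89 + 29/89 → 53/89
merge 36/89 + 53/89 → 1
L = 15/89 + 24/89 + 29/89 + 36/89 + 53/89 + 1 = 246/89 ≈ 2.764 bits/symbol.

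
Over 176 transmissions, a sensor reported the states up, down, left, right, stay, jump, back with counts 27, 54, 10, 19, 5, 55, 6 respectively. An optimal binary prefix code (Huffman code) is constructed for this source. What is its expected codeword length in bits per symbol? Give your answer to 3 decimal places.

Probabilities are the counts divided by 176.
Repeatedly combine the two least-probable nodes; the expected code length is the sum of the merged weights.
merge 5/176 + 3/88 → 1/16
merge 5/88 + 1/16 → 21/176
merge 19/176 + 21/176 → 5/22
merge 27/176 + 5/22 → 67/176
merge 27/88 + 5/16 → 109/176
merge 67/176 + 109/176 → 1
L = 1/16 + 21/176 + 5/22 + 67/176 + 109/176 + 1 = 53/22 ≈ 2.409 bits/symbol.

2.409 bits/symbol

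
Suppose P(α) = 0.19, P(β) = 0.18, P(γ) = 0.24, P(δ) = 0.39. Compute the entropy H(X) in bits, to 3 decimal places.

H = −Σ pᵢ log₂ pᵢ.
−0.19·log₂(0.19) = 0.4552
−0.18·log₂(0.18) = 0.4453
−0.24·log₂(0.24) = 0.4941
−0.39·log₂(0.39) = 0.5298
Sum ≈ 1.9245 → 1.924 bits.

1.924 bits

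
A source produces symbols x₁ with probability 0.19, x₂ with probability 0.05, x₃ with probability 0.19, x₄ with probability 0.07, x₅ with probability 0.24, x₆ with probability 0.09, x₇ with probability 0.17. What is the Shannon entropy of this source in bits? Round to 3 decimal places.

H = −Σ pᵢ log₂ pᵢ.
−0.19·log₂(0.19) = 0.4552
−0.05·log₂(0.05) = 0.2161
−0.19·log₂(0.19) = 0.4552
−0.07·log₂(0.07) = 0.2686
−0.24·log₂(0.24) = 0.4941
−0.09·log₂(0.09) = 0.3127
−0.17·log₂(0.17) = 0.4346
Sum ≈ 2.6365 → 2.636 bits.

2.636 bits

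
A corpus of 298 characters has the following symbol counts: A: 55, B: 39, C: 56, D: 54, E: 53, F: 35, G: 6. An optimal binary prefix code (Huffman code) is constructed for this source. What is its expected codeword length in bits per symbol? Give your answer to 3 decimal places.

2.765 bits/symbol

Probabilities are the counts divided by 298.
Repeatedly combine the two least-probable nodes; the expected code length is the sum of the merged weights.
merge 3/149 + 35/298 → 41/298
merge 39/298 + 41/298 → 40/149
merge 53/298 + 27/149 → 107/298
merge 55/298 + 28/149 → 111/298
merge 40/149 + 107/298 → 187/298
merge 111/298 + 187/298 → 1
L = 41/298 + 40/149 + 107/298 + 111/298 + 187/298 + 1 = 412/149 ≈ 2.765 bits/symbol.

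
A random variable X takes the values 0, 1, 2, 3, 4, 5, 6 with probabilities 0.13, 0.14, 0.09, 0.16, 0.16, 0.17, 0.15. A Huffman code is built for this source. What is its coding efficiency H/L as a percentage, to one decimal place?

Entropy H = −Σ p log₂ p ≈ 2.7836 bits.
Huffman merges: 9/100+13/100→11/50; 7/50+3/20→29/100; 4/25+4/25→8/25; 17/100+11/50→39/100; 29/100+8/25→61/100; 39/100+61/100→1. L = 283/100 ≈ 2.8300.
Efficiency = H/L = 2.7836/2.8300 = 98.4%.

98.4%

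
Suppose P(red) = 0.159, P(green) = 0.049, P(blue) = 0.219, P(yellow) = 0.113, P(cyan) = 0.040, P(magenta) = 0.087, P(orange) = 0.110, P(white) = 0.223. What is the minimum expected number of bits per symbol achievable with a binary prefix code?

2.823 bits/symbol

Repeatedly combine the two least-probable nodes; the expected code length is the sum of the merged weights.
merge 1/25 + 49/1000 → 89/1000
merge 87/1000 + 89/1000 → 22/125
merge 11/100 + 113/1000 → 223/1000
merge 159/1000 + 22/125 → 67/200
merge 219/1000 + 223/1000 → 221/500
merge 223/1000 + 67/200 → 279/500
merge 221/500 + 279/500 → 1
L = 89/1000 + 22/125 + 223/1000 + 67/200 + 221/500 + 279/500 + 1 = 2823/1000 = 2.823 bits/symbol.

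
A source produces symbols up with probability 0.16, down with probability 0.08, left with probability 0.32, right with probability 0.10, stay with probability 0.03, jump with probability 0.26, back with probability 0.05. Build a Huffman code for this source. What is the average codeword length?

2.5 bits/symbol

Repeatedly combine the two least-probable nodes; the expected code length is the sum of the merged weights.
merge 3/100 + 1/20 → 2/25
merge 2/25 + 2/25 → 4/25
merge 1/10 + 4/25 → 13/50
merge 4/25 + 13/50 → 21/50
merge 13/50 + 8/25 → 29/50
merge 21/50 + 29/50 → 1
L = 2/25 + 4/25 + 13/50 + 21/50 + 29/50 + 1 = 5/2 = 2.5 bits/symbol.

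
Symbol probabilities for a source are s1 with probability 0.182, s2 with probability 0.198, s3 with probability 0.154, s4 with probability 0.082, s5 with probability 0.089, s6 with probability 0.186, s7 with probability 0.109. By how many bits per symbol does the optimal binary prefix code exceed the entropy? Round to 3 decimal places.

Entropy H = −Σ p log₂ p ≈ 2.7320 bits.
Huffman merges: 41/500+89/1000→171/1000; 109/1000+77/500→263/1000; 171/1000+91/500→353/1000; 93/500+99/500→48/125; 263/1000+353/1000→77/125; 48/125+77/125→1. L = 2787/1000 ≈ 2.7870.
L − H = 2.7870 − 2.7320 = 0.055 bits.

0.055 bits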